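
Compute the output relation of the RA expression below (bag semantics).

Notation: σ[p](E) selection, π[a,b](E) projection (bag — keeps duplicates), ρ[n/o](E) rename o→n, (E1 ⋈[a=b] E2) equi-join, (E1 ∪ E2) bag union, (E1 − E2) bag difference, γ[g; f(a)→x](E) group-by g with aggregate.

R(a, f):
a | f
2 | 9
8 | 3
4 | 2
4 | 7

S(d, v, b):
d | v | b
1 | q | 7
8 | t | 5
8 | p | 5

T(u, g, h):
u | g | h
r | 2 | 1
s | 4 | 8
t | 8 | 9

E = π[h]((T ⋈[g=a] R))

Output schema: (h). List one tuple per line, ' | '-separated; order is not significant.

Per-node cardinality:
  T → 3
  R → 4
  (T ⋈[g=a] R) → 4
  π[h]((T ⋈[g=a] R)) → 4

== RESULT ==
h
1
8
8
9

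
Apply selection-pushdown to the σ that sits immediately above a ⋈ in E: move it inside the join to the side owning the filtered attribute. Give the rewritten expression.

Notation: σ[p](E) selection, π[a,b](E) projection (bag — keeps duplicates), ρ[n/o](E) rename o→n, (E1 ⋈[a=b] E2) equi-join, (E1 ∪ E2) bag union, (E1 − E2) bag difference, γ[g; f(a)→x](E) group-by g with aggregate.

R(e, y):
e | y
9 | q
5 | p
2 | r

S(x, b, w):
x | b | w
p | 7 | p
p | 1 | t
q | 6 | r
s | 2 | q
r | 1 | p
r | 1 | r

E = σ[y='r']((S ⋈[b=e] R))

σ filters on y, owned by the right side.
E' = (S ⋈[b=e] σ[y='r'](R))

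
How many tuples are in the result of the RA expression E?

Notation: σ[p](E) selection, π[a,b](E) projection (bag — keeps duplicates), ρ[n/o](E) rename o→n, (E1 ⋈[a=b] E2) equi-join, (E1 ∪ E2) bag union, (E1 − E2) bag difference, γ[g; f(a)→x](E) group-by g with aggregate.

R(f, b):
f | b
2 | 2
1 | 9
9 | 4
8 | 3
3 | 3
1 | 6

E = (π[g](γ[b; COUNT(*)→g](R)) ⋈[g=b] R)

Subexpression sizes:
  R → 6
  γ[b; COUNT(*)→g](R) → 5
  π[g](γ[b; COUNT(*)→g](R)) → 5
  R → 6
  (π[g](γ[b; COUNT(*)→g](R)) ⋈[g=b] R) → 1

|E| = 1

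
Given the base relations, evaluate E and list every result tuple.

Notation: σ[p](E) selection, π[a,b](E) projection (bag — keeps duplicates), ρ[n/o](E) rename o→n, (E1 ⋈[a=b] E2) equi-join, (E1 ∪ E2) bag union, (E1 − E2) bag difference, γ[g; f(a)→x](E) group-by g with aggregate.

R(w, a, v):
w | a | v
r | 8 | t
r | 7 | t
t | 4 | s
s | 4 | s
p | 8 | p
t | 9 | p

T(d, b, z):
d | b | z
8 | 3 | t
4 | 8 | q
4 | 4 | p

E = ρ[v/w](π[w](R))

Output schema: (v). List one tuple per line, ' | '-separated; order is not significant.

Subexpression sizes:
  R → 6
  π[w](R) → 6
  ρ[v/w](π[w](R)) → 6

== RESULT ==
v
p
r
r
s
t
t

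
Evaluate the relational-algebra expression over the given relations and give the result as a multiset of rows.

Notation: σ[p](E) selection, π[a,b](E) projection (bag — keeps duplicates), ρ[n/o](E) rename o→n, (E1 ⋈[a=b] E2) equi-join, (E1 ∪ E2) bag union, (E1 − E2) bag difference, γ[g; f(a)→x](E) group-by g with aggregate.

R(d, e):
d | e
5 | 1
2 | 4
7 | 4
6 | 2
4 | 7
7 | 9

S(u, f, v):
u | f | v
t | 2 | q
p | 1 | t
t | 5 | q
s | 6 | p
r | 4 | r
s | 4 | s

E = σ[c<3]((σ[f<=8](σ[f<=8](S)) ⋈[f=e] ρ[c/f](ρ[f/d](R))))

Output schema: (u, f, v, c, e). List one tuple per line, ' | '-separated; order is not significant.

Subexpression sizes:
  S → 6
  σ[f<=8](S) → 6
  σ[f<=8](σ[f<=8](S)) → 6
  R → 6
  ρ[f/d](R) → 6
  ρ[c/f](ρ[f/d](R)) → 6
  (σ[f<=8](σ[f<=8](S)) ⋈[f=e] ρ[c/f](ρ[f/d](R))) → 6
  σ[c<3]((σ[f<=8](σ[f<=8](S)) ⋈[f=e] ρ[c/f](ρ[f/d](R)))) → 2

== RESULT ==
u | f | v | c | e
r | 4 | r | 2 | 4
s | 4 | s | 2 | 4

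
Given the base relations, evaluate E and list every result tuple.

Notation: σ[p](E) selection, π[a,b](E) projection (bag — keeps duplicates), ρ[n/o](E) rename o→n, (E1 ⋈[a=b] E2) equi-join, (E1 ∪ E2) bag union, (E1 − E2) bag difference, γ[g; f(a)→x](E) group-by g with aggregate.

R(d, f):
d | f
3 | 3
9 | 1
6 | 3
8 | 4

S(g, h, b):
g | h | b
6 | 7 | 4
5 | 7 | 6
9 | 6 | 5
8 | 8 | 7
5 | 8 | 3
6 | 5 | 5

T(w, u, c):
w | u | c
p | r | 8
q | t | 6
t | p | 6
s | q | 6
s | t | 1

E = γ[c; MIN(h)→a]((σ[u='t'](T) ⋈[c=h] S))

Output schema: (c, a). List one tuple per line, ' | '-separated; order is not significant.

Per-node cardinality:
  T → 5
  σ[u='t'](T) → 2
  S → 6
  (σ[u='t'](T) ⋈[c=h] S) → 1
  γ[c; MIN(h)→a]((σ[u='t'](T) ⋈[c=h] S)) → 1

== RESULT ==
c | a
6 | 6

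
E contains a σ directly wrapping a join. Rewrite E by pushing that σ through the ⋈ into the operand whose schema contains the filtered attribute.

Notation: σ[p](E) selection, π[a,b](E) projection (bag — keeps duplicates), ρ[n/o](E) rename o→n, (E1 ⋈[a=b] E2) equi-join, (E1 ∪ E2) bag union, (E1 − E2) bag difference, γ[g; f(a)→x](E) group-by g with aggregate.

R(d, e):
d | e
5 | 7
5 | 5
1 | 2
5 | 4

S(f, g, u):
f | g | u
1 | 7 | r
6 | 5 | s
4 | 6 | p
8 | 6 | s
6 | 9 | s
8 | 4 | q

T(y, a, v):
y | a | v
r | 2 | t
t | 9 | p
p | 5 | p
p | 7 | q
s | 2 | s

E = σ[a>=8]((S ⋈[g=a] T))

σ filters on a, owned by the right side.
E' = (S ⋈[g=a] σ[a>=8](T))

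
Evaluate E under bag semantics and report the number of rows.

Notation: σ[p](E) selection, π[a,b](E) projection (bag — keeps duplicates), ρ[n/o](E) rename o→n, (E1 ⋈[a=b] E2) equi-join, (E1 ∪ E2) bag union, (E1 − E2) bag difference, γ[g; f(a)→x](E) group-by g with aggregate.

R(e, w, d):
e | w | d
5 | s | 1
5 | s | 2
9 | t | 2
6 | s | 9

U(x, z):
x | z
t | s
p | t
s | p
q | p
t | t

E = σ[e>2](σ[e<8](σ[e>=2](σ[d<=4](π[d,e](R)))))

Row counts bottom-up:
  R → 4
  π[d,e](R) → 4
  σ[d<=4](π[d,e](R)) → 3
  σ[e>=2](σ[d<=4](π[d,e](R))) → 3
  σ[e<8](σ[e>=2](σ[d<=4](π[d,e](R)))) → 2
  σ[e>2](σ[e<8](σ[e>=2](σ[d<=4](π[d,e](R))))) → 2

|E| = 2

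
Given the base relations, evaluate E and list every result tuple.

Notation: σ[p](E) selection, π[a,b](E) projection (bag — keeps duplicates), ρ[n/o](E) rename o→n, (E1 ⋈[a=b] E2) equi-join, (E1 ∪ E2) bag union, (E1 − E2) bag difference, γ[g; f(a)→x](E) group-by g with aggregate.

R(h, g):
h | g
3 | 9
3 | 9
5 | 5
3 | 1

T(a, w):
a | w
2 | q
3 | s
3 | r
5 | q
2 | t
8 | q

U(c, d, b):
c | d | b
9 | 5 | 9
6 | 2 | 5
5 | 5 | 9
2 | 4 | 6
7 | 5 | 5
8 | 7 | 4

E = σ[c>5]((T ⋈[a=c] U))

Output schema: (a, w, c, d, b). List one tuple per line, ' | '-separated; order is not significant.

Row counts bottom-up:
  T → 6
  U → 6
  (T ⋈[a=c] U) → 4
  σ[c>5]((T ⋈[a=c] U)) → 1

== RESULT ==
a | w | c | d | b
8 | q | 8 | 7 | 4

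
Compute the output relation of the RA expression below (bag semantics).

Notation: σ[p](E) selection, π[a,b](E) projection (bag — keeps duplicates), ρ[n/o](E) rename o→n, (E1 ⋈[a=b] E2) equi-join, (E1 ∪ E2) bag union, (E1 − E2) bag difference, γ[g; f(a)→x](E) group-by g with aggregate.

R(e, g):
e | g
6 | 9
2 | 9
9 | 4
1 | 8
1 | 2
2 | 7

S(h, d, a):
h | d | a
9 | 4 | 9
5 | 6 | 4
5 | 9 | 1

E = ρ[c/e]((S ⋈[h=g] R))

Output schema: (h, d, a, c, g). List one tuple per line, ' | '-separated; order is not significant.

Row counts bottom-up:
  S → 3
  R → 6
  (S ⋈[h=g] R) → 2
  ρ[c/e]((S ⋈[h=g] R)) → 2

== RESULT ==
h | d | a | c | g
9 | 4 | 9 | 2 | 9
9 | 4 | 9 | 6 | 9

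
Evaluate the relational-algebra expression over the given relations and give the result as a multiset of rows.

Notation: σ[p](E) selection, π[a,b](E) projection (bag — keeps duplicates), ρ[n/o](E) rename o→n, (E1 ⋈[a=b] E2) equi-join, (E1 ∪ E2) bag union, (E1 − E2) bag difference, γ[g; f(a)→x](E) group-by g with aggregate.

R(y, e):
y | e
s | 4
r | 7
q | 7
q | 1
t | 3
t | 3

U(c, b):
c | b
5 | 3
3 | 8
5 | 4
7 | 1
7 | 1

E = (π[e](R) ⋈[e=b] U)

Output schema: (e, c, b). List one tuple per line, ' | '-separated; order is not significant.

Row counts bottom-up:
  R → 6
  π[e](R) → 6
  U → 5
  (π[e](R) ⋈[e=b] U) → 5

== RESULT ==
e | c | b
1 | 7 | 1
1 | 7 | 1
3 | 5 | 3
3 | 5 | 3
4 | 5 | 4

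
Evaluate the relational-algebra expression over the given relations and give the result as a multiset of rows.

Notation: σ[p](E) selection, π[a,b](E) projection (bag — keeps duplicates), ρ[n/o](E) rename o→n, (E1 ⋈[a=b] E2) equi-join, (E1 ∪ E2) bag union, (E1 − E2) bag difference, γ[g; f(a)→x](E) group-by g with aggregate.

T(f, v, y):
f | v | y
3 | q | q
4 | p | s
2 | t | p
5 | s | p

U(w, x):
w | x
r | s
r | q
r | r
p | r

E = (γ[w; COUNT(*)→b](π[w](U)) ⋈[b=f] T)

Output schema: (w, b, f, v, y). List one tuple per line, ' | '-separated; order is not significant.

Subexpression sizes:
  U → 4
  π[w](U) → 4
  γ[w; COUNT(*)→b](π[w](U)) → 2
  T → 4
  (γ[w; COUNT(*)→b](π[w](U)) ⋈[b=f] T) → 1

== RESULT ==
w | b | f | v | y
r | 3 | 3 | q | q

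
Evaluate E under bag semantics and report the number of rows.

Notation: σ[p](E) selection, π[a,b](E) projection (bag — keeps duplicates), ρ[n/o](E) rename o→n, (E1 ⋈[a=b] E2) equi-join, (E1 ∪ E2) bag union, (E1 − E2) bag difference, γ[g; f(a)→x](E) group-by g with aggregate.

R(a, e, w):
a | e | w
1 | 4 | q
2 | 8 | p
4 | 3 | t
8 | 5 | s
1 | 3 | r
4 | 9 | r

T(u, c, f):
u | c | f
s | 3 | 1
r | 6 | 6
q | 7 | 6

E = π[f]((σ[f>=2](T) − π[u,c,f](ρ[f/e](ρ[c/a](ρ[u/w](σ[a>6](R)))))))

Per-node cardinality:
  T → 3
  σ[f>=2](T) → 2
  R → 6
  σ[a>6](R) → 1
  ρ[u/w](σ[a>6](R)) → 1
  ρ[c/a](ρ[u/w](σ[a>6](R))) → 1
  ρ[f/e](ρ[c/a](ρ[u/w](σ[a>6](R)))) → 1
  π[u,c,f](ρ[f/e](ρ[c/a](ρ[u/w](σ[a>6](R))))) → 1
  (σ[f>=2](T) − π[u,c,f](ρ[f/e](ρ[c/a](ρ[u/w](σ[a>6](R)))))) → 2
  π[f]((σ[f>=2](T) − π[u,c,f](ρ[f/e](ρ[c/a](ρ[u/w](σ[a>6](R))))))) → 2

|E| = 2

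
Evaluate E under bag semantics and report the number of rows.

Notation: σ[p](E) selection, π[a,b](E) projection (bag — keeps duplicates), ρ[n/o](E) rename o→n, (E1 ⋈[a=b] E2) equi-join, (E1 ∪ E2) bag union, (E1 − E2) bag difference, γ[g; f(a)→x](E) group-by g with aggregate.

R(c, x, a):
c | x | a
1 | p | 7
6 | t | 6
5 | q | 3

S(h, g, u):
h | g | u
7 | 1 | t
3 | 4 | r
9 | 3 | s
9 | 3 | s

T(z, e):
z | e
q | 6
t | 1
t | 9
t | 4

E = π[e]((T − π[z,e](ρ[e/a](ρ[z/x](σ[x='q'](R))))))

Subexpression sizes:
  T → 4
  R → 3
  σ[x='q'](R) → 1
  ρ[z/x](σ[x='q'](R)) → 1
  ρ[e/a](ρ[z/x](σ[x='q'](R))) → 1
  π[z,e](ρ[e/a](ρ[z/x](σ[x='q'](R)))) → 1
  (T − π[z,e](ρ[e/a](ρ[z/x](σ[x='q'](R))))) → 4
  π[e]((T − π[z,e](ρ[e/a](ρ[z/x](σ[x='q'](R)))))) → 4

|E| = 4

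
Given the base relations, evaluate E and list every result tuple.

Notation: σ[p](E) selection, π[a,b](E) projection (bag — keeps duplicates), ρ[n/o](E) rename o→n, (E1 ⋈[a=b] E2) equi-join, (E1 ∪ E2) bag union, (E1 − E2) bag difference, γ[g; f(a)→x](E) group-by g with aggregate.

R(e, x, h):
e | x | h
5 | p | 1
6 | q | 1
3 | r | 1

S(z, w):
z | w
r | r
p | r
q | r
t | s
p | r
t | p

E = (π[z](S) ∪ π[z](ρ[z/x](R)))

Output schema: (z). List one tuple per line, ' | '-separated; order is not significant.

Stepwise |·|:
  S → 6
  π[z](S) → 6
  R → 3
  ρ[z/x](R) → 3
  π[z](ρ[z/x](R)) → 3
  (π[z](S) ∪ π[z](ρ[z/x](R))) → 9

== RESULT ==
z
p
p
p
q
q
r
r
t
t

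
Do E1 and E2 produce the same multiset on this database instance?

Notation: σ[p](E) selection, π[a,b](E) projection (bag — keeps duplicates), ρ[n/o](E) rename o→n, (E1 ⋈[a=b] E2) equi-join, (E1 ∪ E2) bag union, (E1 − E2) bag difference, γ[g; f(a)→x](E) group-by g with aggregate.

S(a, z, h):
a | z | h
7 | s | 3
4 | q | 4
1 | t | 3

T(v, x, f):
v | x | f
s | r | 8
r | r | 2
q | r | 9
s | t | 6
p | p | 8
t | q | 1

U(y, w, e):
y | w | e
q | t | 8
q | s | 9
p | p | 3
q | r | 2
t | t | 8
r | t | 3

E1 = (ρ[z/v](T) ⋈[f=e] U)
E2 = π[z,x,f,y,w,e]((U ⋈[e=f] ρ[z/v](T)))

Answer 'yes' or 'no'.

E1 subexpression sizes:
  T → 6
  ρ[z/v](T) → 6
  U → 6
  (ρ[z/v](T) ⋈[f=e] U) → 6
E2 subexpression sizes:
  U → 6
  T → 6
  ρ[z/v](T) → 6
  (U ⋈[e=f] ρ[z/v](T)) → 6
  π[z,x,f,y,w,e]((U ⋈[e=f] ρ[z/v](T))) → 6

E1 and E2 produce the same multiset:
z | x | f | y | w | e
p | p | 8 | q | t | 8
p | p | 8 | t | t | 8
q | r | 9 | q | s | 9
r | r | 2 | q | r | 2
s | r | 8 | q | t | 8
s | r | 8 | t | t | 8

yes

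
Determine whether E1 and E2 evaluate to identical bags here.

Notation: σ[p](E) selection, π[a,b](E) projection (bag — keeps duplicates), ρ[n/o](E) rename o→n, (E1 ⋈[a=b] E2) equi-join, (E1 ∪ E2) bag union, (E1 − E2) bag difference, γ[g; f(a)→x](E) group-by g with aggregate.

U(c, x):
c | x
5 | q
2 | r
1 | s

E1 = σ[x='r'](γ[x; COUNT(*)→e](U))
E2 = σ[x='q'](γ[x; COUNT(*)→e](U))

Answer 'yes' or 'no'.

E1 per-node cardinality:
  U → 3
  γ[x; COUNT(*)→e](U) → 3
  σ[x='r'](γ[x; COUNT(*)→e](U)) → 1
E2 per-node cardinality:
  U → 3
  γ[x; COUNT(*)→e](U) → 3
  σ[x='q'](γ[x; COUNT(*)→e](U)) → 1

E1 result:
x | e
r | 1
E2 result:
x | e
q | 1
Witness: ('r', 1) appears 1× in E1 but 0× in E2.

no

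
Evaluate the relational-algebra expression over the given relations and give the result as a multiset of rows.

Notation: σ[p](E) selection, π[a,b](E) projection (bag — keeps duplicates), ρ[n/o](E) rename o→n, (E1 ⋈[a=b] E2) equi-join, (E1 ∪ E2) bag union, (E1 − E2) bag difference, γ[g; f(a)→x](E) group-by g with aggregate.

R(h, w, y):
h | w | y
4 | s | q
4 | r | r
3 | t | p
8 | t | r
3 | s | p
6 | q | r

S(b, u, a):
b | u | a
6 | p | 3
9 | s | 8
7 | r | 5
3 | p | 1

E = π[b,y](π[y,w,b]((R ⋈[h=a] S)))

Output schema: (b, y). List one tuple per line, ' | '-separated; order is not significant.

Stepwise |·|:
  R → 6
  S → 4
  (R ⋈[h=a] S) → 3
  π[y,w,b]((R ⋈[h=a] S)) → 3
  π[b,y](π[y,w,b]((R ⋈[h=a] S))) → 3

== RESULT ==
b | y
6 | p
6 | p
9 | r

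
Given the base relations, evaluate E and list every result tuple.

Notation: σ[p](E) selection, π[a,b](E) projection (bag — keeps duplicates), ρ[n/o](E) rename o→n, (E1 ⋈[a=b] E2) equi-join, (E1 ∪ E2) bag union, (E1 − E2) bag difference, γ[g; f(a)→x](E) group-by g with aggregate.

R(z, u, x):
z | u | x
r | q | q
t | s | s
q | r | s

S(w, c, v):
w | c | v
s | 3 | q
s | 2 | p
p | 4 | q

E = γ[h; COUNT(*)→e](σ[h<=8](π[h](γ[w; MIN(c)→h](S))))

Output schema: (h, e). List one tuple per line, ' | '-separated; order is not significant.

Per-node cardinality:
  S → 3
  γ[w; MIN(c)→h](S) → 2
  π[h](γ[w; MIN(c)→h](S)) → 2
  σ[h<=8](π[h](γ[w; MIN(c)→h](S))) → 2
  γ[h; COUNT(*)→e](σ[h<=8](π[h](γ[w; MIN(c)→h](S)))) → 2

== RESULT ==
h | e
2 | 1
4 | 1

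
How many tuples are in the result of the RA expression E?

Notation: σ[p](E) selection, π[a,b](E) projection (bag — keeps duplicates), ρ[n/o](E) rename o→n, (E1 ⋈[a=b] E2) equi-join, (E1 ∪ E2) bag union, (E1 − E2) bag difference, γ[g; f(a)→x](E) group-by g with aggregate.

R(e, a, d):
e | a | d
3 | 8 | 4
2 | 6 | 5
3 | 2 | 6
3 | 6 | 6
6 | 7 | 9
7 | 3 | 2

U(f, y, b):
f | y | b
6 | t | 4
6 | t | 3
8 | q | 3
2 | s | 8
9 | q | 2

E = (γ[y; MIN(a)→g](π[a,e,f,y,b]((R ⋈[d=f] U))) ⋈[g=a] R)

Subexpression sizes:
  R → 6
  U → 5
  (R ⋈[d=f] U) → 6
  π[a,e,f,y,b]((R ⋈[d=f] U)) → 6
  γ[y; MIN(a)→g](π[a,e,f,y,b]((R ⋈[d=f] U))) → 3
  R → 6
  (γ[y; MIN(a)→g](π[a,e,f,y,b]((R ⋈[d=f] U))) ⋈[g=a] R) → 3

|E| = 3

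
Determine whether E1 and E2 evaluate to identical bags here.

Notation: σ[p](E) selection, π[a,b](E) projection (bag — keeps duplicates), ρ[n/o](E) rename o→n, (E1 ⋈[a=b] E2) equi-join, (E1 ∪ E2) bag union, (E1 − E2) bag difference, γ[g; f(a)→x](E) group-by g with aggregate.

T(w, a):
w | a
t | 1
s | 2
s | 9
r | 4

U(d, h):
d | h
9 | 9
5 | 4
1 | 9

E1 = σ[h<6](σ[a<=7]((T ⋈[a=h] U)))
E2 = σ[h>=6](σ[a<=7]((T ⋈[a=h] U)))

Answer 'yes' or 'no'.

E1 per-node cardinality:
  T → 4
  U → 3
  (T ⋈[a=h] U) → 3
  σ[a<=7]((T ⋈[a=h] U)) → 1
  σ[h<6](σ[a<=7]((T ⋈[a=h] U))) → 1
E2 per-node cardinality:
  T → 4
  U → 3
  (T ⋈[a=h] U) → 3
  σ[a<=7]((T ⋈[a=h] U)) → 1
  σ[h>=6](σ[a<=7]((T ⋈[a=h] U))) → 0

E1 result:
w | a | d | h
r | 4 | 5 | 4
E2 result:
w | a | d | h
(0 rows)
Witness: ('r', 4, 5, 4) appears 1× in E1 but 0× in E2.

no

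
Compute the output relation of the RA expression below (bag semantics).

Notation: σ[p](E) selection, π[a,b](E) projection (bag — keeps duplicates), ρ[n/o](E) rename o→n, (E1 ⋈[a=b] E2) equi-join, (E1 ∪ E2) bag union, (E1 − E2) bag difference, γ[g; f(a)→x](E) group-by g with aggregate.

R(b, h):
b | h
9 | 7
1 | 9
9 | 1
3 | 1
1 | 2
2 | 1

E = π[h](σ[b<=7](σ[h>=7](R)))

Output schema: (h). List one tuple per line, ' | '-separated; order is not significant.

Subexpression sizes:
  R → 6
  σ[h>=7](R) → 2
  σ[b<=7](σ[h>=7](R)) → 1
  π[h](σ[b<=7](σ[h>=7](R))) → 1

== RESULT ==
h
9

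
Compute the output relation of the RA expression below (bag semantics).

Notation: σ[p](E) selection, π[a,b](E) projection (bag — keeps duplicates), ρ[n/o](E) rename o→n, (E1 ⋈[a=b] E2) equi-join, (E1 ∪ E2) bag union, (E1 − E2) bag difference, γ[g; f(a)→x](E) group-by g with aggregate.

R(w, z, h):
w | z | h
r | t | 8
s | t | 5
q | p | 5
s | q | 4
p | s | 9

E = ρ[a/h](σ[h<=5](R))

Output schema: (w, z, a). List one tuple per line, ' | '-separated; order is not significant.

Row counts bottom-up:
  R → 5
  σ[h<=5](R) → 3
  ρ[a/h](σ[h<=5](R)) → 3

== RESULT ==
w | z | a
q | p | 5
s | q | 4
s | t | 5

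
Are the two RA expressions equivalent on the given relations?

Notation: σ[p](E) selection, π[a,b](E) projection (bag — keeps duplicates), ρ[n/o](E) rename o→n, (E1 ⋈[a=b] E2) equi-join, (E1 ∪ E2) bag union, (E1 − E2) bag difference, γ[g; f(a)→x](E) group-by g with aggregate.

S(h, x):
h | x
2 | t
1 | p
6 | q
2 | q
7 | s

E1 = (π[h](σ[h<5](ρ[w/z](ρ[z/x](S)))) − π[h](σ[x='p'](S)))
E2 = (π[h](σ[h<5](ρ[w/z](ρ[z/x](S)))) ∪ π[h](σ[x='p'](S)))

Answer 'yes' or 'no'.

E1 row counts bottom-up:
  S → 5
  ρ[z/x](S) → 5
  ρ[w/z](ρ[z/x](S)) → 5
  σ[h<5](ρ[w/z](ρ[z/x](S))) → 3
  π[h](σ[h<5](ρ[w/z](ρ[z/x](S)))) → 3
  S → 5
  σ[x='p'](S) → 1
  π[h](σ[x='p'](S)) → 1
  (π[h](σ[h<5](ρ[w/z](ρ[z/x](S)))) − π[h](σ[x='p'](S))) → 2
E2 row counts bottom-up:
  S → 5
  ρ[z/x](S) → 5
  ρ[w/z](ρ[z/x](S)) → 5
  σ[h<5](ρ[w/z](ρ[z/x](S))) → 3
  π[h](σ[h<5](ρ[w/z](ρ[z/x](S)))) → 3
  S → 5
  σ[x='p'](S) → 1
  π[h](σ[x='p'](S)) → 1
  (π[h](σ[h<5](ρ[w/z](ρ[z/x](S)))) ∪ π[h](σ[x='p'](S))) → 4

E1 result:
h
2
2
E2 result:
h
1
1
2
2
Witness: (1,) appears 0× in E1 but 2× in E2.

no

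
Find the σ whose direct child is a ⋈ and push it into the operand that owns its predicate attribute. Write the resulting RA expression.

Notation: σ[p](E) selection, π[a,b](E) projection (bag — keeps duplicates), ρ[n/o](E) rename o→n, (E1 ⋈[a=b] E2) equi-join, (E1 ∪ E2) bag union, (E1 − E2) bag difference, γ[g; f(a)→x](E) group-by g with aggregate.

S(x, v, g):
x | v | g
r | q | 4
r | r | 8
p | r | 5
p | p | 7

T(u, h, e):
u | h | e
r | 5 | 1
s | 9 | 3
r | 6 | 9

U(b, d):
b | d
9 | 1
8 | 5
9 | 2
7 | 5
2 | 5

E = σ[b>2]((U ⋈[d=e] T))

σ filters on b, owned by the left side.
E' = (σ[b>2](U) ⋈[d=e] T)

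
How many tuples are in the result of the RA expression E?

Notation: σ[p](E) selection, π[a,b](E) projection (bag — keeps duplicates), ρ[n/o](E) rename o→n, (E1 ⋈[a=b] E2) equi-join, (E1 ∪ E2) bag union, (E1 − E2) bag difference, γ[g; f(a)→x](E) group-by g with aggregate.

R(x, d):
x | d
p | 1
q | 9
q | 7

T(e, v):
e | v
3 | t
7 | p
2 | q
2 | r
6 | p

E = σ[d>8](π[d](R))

Stepwise |·|:
  R → 3
  π[d](R) → 3
  σ[d>8](π[d](R)) → 1

|E| = 1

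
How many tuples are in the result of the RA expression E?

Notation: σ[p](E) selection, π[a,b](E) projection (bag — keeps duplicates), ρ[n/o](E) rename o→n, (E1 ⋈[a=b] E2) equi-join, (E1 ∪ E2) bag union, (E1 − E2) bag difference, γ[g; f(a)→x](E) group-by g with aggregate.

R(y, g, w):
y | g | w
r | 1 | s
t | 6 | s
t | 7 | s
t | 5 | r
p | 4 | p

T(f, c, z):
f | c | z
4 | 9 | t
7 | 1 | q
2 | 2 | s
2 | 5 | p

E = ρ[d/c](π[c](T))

Subexpression sizes:
  T → 4
  π[c](T) → 4
  ρ[d/c](π[c](T)) → 4

|E| = 4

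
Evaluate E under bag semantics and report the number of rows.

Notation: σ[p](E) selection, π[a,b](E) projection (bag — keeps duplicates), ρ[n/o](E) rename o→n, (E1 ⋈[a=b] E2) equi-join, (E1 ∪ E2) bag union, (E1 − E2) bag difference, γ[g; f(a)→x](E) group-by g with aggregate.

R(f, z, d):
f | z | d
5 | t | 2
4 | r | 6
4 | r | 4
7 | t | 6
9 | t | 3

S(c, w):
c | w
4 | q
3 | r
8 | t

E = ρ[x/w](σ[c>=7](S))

Stepwise |·|:
  S → 3
  σ[c>=7](S) → 1
  ρ[x/w](σ[c>=7](S)) → 1

|E| = 1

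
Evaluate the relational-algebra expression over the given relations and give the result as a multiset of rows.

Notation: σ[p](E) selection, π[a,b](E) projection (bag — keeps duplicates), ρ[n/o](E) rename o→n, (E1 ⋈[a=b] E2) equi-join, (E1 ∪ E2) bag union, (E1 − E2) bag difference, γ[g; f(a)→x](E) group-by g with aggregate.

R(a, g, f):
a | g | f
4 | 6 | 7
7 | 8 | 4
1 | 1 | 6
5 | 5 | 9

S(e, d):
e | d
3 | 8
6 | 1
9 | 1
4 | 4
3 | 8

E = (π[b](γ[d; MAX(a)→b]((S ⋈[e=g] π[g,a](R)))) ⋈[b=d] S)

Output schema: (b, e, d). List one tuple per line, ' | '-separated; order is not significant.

Row counts bottom-up:
  S → 5
  R → 4
  π[g,a](R) → 4
  (S ⋈[e=g] π[g,a](R)) → 1
  γ[d; MAX(a)→b]((S ⋈[e=g] π[g,a](R))) → 1
  π[b](γ[d; MAX(a)→b]((S ⋈[e=g] π[g,a](R)))) → 1
  S → 5
  (π[b](γ[d; MAX(a)→b]((S ⋈[e=g] π[g,a](R)))) ⋈[b=d] S) → 1

== RESULT ==
b | e | d
4 | 4 | 4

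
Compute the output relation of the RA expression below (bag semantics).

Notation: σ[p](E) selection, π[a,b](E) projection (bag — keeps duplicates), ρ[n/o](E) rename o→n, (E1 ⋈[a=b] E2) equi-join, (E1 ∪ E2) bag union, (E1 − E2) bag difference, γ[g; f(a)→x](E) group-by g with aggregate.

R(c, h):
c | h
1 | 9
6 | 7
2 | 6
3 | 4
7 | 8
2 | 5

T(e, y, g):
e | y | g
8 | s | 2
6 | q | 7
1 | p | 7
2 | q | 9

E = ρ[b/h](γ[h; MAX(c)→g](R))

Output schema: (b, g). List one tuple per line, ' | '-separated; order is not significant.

Stepwise |·|:
  R → 6
  γ[h; MAX(c)→g](R) → 6
  ρ[b/h](γ[h; MAX(c)→g](R)) → 6

== RESULT ==
b | g
4 | 3
5 | 2
6 | 2
7 | 6
8 | 7
9 | 1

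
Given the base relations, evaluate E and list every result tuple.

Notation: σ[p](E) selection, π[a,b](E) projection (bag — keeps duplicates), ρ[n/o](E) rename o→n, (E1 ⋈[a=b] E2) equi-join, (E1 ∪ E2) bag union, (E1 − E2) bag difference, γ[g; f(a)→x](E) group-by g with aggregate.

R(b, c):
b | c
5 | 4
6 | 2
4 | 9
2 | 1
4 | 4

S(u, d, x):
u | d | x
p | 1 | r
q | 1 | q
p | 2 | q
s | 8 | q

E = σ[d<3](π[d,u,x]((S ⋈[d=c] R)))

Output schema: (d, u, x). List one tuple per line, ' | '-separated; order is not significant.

Row counts bottom-up:
  S → 4
  R → 5
  (S ⋈[d=c] R) → 3
  π[d,u,x]((S ⋈[d=c] R)) → 3
  σ[d<3](π[d,u,x]((S ⋈[d=c] R))) → 3

== RESULT ==
d | u | x
1 | p | r
1 | q | q
2 | p | q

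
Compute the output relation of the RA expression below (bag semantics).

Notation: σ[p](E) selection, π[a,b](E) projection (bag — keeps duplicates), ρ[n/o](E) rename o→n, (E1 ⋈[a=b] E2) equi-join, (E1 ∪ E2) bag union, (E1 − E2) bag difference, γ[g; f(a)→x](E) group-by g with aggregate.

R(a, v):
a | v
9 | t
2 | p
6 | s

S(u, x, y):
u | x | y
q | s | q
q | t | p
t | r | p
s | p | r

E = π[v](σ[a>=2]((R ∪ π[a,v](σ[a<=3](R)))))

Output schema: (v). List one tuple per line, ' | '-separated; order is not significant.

Stepwise |·|:
  R → 3
  R → 3
  σ[a<=3](R) → 1
  π[a,v](σ[a<=3](R)) → 1
  (R ∪ π[a,v](σ[a<=3](R))) → 4
  σ[a>=2]((R ∪ π[a,v](σ[a<=3](R)))) → 4
  π[v](σ[a>=2]((R ∪ π[a,v](σ[a<=3](R))))) → 4

== RESULT ==
v
p
p
s
t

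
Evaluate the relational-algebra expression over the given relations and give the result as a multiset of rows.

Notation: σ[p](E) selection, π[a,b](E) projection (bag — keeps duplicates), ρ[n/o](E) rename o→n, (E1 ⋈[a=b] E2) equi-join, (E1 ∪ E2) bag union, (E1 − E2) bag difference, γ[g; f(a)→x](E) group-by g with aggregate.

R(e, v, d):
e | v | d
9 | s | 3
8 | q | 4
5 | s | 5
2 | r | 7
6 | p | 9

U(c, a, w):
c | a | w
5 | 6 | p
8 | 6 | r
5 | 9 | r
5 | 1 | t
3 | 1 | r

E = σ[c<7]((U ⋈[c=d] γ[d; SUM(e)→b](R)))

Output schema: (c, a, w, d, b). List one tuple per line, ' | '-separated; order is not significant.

Per-node cardinality:
  U → 5
  R → 5
  γ[d; SUM(e)→b](R) → 5
  (U ⋈[c=d] γ[d; SUM(e)→b](R)) → 4
  σ[c<7]((U ⋈[c=d] γ[d; SUM(e)→b](R))) → 4

== RESULT ==
c | a | w | d | b
3 | 1 | r | 3 | 9
5 | 1 | t | 5 | 5
5 | 6 | p | 5 | 5
5 | 9 | r | 5 | 5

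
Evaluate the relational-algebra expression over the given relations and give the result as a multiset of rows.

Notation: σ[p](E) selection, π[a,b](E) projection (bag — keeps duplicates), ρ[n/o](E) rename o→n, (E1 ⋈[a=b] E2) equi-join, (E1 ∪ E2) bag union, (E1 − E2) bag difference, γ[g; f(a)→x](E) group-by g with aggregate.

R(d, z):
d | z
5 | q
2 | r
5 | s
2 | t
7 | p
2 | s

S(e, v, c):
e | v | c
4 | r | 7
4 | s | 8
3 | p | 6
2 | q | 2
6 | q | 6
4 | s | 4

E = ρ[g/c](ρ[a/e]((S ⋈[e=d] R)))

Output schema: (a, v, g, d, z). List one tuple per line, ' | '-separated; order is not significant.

Row counts bottom-up:
  S → 6
  R → 6
  (S ⋈[e=d] R) → 3
  ρ[a/e]((S ⋈[e=d] R)) → 3
  ρ[g/c](ρ[a/e]((S ⋈[e=d] R))) → 3

== RESULT ==
a | v | g | d | z
2 | q | 2 | 2 | r
2 | q | 2 | 2 | s
2 | q | 2 | 2 | t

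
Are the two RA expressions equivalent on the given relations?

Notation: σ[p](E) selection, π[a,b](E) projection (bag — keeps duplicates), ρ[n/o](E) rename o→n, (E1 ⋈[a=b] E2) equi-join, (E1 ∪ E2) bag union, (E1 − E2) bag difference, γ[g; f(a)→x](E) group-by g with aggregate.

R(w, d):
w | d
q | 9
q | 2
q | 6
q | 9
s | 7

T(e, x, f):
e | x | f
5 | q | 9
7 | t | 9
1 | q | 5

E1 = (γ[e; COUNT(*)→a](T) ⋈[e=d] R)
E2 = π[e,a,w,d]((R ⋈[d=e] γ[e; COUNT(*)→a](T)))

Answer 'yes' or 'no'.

E1 subexpression sizes:
  T → 3
  γ[e; COUNT(*)→a](T) → 3
  R → 5
  (γ[e; COUNT(*)→a](T) ⋈[e=d] R) → 1
E2 subexpression sizes:
  R → 5
  T → 3
  γ[e; COUNT(*)→a](T) → 3
  (R ⋈[d=e] γ[e; COUNT(*)→a](T)) → 1
  π[e,a,w,d]((R ⋈[d=e] γ[e; COUNT(*)→a](T))) → 1

E1 and E2 produce the same multiset:
e | a | w | d
7 | 1 | s | 7

yes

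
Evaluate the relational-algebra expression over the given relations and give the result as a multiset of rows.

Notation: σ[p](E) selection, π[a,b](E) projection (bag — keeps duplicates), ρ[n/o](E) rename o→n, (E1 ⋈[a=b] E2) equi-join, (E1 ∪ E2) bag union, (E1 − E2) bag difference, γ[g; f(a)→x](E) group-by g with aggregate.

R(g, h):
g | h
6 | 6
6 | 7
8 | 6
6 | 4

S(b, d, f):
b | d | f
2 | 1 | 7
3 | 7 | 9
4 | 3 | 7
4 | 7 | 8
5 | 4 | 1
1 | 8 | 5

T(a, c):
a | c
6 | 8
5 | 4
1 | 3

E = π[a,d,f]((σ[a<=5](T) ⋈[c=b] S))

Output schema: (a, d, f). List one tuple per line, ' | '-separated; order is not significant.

Stepwise |·|:
  T → 3
  σ[a<=5](T) → 2
  S → 6
  (σ[a<=5](T) ⋈[c=b] S) → 3
  π[a,d,f]((σ[a<=5](T) ⋈[c=b] S)) → 3

== RESULT ==
a | d | f
1 | 7 | 9
5 | 3 | 7
5 | 7 | 8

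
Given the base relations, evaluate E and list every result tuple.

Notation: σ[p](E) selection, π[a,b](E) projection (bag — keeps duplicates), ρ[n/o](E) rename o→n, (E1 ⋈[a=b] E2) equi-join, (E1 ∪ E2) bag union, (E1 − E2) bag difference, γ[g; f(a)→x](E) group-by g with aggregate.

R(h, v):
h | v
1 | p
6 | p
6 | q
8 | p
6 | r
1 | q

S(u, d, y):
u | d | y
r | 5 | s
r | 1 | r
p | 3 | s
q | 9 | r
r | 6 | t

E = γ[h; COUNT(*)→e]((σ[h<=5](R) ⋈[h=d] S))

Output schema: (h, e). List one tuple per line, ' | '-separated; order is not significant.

Per-node cardinality:
  R → 6
  σ[h<=5](R) → 2
  S → 5
  (σ[h<=5](R) ⋈[h=d] S) → 2
  γ[h; COUNT(*)→e]((σ[h<=5](R) ⋈[h=d] S)) → 1

== RESULT ==
h | e
1 | 2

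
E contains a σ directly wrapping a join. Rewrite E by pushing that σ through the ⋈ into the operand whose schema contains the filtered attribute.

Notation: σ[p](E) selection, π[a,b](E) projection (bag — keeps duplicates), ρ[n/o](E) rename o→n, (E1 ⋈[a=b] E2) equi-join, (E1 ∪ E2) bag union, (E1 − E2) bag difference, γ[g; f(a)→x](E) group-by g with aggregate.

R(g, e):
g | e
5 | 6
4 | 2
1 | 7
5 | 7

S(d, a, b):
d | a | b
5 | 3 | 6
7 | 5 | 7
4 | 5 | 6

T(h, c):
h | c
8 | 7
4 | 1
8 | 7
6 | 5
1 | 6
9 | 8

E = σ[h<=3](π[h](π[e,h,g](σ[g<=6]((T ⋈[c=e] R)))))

σ filters on g, owned by the right side.
E' = σ[h<=3](π[h](π[e,h,g]((T ⋈[c=e] σ[g<=6](R)))))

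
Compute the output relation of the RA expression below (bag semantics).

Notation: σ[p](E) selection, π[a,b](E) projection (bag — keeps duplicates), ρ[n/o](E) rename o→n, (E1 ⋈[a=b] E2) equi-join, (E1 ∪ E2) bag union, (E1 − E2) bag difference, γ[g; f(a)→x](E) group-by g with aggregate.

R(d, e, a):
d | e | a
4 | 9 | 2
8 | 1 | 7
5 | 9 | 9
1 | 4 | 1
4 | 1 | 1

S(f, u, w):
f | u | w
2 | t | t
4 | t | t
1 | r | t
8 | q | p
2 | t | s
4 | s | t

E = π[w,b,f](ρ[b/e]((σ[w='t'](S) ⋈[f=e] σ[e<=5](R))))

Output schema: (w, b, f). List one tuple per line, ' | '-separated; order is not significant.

Per-node cardinality:
  S → 6
  σ[w='t'](S) → 4
  R → 5
  σ[e<=5](R) → 3
  (σ[w='t'](S) ⋈[f=e] σ[e<=5](R)) → 4
  ρ[b/e]((σ[w='t'](S) ⋈[f=e] σ[e<=5](R))) → 4
  π[w,b,f](ρ[b/e]((σ[w='t'](S) ⋈[f=e] σ[e<=5](R)))) → 4

== RESULT ==
w | b | f
t | 1 | 1
t | 1 | 1
t | 4 | 4
t | 4 | 4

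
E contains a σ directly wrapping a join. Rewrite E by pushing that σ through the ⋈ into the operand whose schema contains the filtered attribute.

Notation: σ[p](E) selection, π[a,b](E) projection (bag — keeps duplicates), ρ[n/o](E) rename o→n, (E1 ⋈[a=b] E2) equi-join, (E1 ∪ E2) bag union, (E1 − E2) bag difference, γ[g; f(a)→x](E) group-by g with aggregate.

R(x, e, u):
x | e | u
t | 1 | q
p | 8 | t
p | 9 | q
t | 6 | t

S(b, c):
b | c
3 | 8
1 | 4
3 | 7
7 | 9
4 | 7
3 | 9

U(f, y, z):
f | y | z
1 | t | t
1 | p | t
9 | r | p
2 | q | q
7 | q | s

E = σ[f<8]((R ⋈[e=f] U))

σ filters on f, owned by the right side.
E' = (R ⋈[e=f] σ[f<8](U))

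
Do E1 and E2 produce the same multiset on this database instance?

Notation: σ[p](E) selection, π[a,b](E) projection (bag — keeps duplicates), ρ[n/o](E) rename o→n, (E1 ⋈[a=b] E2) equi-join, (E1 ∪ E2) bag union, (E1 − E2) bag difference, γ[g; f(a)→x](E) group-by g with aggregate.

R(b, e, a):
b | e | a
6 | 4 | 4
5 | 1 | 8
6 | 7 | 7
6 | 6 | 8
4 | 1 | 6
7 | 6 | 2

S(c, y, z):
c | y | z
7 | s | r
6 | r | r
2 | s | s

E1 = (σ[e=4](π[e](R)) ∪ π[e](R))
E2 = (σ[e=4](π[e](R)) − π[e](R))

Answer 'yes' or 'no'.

E1 row counts bottom-up:
  R → 6
  π[e](R) → 6
  σ[e=4](π[e](R)) → 1
  R → 6
  π[e](R) → 6
  (σ[e=4](π[e](R)) ∪ π[e](R)) → 7
E2 row counts bottom-up:
  R → 6
  π[e](R) → 6
  σ[e=4](π[e](R)) → 1
  R → 6
  π[e](R) → 6
  (σ[e=4](π[e](R)) − π[e](R)) → 0

E1 result:
e
1
1
4
4
6
6
7
E2 result:
e
(0 rows)
Witness: (6,) appears 2× in E1 but 0× in E2.

no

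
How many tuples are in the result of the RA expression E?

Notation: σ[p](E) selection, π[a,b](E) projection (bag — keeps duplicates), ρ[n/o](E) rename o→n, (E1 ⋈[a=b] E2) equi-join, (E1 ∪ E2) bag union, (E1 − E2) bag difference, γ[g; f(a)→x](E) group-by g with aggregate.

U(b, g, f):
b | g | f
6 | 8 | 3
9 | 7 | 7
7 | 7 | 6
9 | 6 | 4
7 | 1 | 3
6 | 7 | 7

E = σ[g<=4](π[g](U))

Subexpression sizes:
  U → 6
  π[g](U) → 6
  σ[g<=4](π[g](U)) → 1

|E| = 1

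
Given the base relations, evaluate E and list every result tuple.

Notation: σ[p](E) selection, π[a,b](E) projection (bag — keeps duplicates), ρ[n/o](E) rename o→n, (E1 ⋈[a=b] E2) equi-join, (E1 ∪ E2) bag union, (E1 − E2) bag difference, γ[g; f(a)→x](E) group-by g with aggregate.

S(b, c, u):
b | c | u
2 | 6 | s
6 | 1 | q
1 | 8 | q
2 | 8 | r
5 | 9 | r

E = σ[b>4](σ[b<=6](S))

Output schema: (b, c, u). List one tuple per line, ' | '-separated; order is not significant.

Per-node cardinality:
  S → 5
  σ[b<=6](S) → 5
  σ[b>4](σ[b<=6](S)) → 2

== RESULT ==
b | c | u
5 | 9 | r
6 | 1 | q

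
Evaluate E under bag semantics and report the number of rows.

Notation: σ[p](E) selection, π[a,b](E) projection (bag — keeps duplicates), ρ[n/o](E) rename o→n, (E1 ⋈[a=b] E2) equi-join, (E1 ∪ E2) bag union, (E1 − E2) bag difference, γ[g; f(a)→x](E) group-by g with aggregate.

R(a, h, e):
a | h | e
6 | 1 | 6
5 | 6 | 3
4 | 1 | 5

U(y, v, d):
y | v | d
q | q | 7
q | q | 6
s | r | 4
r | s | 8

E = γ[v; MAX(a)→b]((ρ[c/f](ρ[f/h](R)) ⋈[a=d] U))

Stepwise |·|:
  R → 3
  ρ[f/h](R) → 3
  ρ[c/f](ρ[f/h](R)) → 3
  U → 4
  (ρ[c/f](ρ[f/h](R)) ⋈[a=d] U) → 2
  γ[v; MAX(a)→b]((ρ[c/f](ρ[f/h](R)) ⋈[a=d] U)) → 2

|E| = 2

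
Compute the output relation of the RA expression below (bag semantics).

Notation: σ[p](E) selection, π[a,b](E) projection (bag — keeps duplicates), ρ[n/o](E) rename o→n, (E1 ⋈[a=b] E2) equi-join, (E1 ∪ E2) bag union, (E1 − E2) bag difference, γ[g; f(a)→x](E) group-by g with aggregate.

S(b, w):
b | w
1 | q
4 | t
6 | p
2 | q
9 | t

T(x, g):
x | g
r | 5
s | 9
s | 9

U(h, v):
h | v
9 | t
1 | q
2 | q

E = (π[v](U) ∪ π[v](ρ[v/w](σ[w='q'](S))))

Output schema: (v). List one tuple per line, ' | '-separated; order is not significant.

Subexpression sizes:
  U → 3
  π[v](U) → 3
  S → 5
  σ[w='q'](S) → 2
  ρ[v/w](σ[w='q'](S)) → 2
  π[v](ρ[v/w](σ[w='q'](S))) → 2
  (π[v](U) ∪ π[v](ρ[v/w](σ[w='q'](S)))) → 5

== RESULT ==
v
q
q
q
q
t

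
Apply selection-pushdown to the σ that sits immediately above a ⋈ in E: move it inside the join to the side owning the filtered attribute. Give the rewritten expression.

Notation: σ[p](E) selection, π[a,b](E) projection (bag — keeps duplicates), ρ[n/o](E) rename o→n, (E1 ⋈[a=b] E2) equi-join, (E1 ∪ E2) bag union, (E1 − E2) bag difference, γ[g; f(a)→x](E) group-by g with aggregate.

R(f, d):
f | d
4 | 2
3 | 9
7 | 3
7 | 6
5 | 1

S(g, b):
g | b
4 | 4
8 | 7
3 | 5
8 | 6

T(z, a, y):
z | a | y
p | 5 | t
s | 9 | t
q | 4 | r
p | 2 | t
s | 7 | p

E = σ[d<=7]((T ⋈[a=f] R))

σ filters on d, owned by the right side.
E' = (T ⋈[a=f] σ[d<=7](R))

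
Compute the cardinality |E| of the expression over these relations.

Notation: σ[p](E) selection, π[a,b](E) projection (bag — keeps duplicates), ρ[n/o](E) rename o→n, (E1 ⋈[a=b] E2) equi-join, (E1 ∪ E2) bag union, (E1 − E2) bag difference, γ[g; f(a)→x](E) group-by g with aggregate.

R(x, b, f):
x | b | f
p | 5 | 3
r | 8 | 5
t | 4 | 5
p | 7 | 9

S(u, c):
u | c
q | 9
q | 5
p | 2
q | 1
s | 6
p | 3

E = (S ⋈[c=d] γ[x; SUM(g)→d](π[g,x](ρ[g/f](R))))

Per-node cardinality:
  S → 6
  R → 4
  ρ[g/f](R) → 4
  π[g,x](ρ[g/f](R)) → 4
  γ[x; SUM(g)→d](π[g,x](ρ[g/f](R))) → 3
  (S ⋈[c=d] γ[x; SUM(g)→d](π[g,x](ρ[g/f](R)))) → 2

|E| = 2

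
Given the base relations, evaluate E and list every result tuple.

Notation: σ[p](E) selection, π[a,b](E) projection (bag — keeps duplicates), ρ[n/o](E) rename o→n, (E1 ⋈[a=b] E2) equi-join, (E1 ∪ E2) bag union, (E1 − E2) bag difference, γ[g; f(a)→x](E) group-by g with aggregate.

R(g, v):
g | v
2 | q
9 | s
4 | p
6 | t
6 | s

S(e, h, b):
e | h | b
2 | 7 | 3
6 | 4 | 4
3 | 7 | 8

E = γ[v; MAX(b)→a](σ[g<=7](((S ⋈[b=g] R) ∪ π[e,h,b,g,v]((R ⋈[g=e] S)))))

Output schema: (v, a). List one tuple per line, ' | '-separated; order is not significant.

Row counts bottom-up:
  S → 3
  R → 5
  (S ⋈[b=g] R) → 1
  R → 5
  S → 3
  (R ⋈[g=e] S) → 3
  π[e,h,b,g,v]((R ⋈[g=e] S)) → 3
  ((S ⋈[b=g] R) ∪ π[e,h,b,g,v]((R ⋈[g=e] S))) → 4
  σ[g<=7](((S ⋈[b=g] R) ∪ π[e,h,b,g,v]((R ⋈[g=e] S)))) → 4
  γ[v; MAX(b)→a](σ[g<=7](((S ⋈[b=g] R) ∪ π[e,h,b,g,v]((R ⋈[g=e] S))))) → 4

== RESULT ==
v | a
p | 4
q | 3
s | 4
t | 4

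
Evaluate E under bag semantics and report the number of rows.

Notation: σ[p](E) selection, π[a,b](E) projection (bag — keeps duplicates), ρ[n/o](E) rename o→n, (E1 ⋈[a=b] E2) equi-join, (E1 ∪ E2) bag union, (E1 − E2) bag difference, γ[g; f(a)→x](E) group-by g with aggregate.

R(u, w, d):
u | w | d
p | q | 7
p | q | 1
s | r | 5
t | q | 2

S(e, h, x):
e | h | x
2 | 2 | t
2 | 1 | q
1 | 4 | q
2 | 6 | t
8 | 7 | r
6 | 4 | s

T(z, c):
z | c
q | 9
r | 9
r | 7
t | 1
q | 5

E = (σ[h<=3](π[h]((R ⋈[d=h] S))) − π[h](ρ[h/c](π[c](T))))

Row counts bottom-up:
  R → 4
  S → 6
  (R ⋈[d=h] S) → 3
  π[h]((R ⋈[d=h] S)) → 3
  σ[h<=3](π[h]((R ⋈[d=h] S))) → 2
  T → 5
  π[c](T) → 5
  ρ[h/c](π[c](T)) → 5
  π[h](ρ[h/c](π[c](T))) → 5
  (σ[h<=3](π[h]((R ⋈[d=h] S))) − π[h](ρ[h/c](π[c](T)))) → 1

|E| = 1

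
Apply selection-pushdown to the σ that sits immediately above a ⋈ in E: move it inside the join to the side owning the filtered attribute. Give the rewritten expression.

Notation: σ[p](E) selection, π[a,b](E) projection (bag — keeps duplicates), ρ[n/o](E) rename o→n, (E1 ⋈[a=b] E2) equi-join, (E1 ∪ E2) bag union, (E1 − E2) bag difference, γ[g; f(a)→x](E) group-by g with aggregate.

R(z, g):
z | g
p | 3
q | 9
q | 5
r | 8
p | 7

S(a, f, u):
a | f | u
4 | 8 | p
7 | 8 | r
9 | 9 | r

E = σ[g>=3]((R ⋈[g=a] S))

σ filters on g, owned by the left side.
E' = (σ[g>=3](R) ⋈[g=a] S)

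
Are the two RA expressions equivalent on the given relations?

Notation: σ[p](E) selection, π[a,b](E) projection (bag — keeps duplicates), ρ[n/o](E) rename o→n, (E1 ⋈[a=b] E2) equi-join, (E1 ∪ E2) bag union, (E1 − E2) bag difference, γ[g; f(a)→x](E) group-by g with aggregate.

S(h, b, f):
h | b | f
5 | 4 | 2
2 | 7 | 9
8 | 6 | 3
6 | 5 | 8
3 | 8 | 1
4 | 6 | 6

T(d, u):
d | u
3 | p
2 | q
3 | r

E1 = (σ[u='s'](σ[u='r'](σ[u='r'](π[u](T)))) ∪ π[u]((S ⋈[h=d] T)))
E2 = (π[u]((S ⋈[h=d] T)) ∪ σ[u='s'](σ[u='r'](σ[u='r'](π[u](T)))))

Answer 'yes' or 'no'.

E1 stepwise |·|:
  T → 3
  π[u](T) → 3
  σ[u='r'](π[u](T)) → 1
  σ[u='r'](σ[u='r'](π[u](T))) → 1
  σ[u='s'](σ[u='r'](σ[u='r'](π[u](T)))) → 0
  S → 6
  T → 3
  (S ⋈[h=d] T) → 3
  π[u]((S ⋈[h=d] T)) → 3
  (σ[u='s'](σ[u='r'](σ[u='r'](π[u](T)))) ∪ π[u]((S ⋈[h=d] T))) → 3
E2 stepwise |·|:
  S → 6
  T → 3
  (S ⋈[h=d] T) → 3
  π[u]((S ⋈[h=d] T)) → 3
  T → 3
  π[u](T) → 3
  σ[u='r'](π[u](T)) → 1
  σ[u='r'](σ[u='r'](π[u](T))) → 1
  σ[u='s'](σ[u='r'](σ[u='r'](π[u](T)))) → 0
  (π[u]((S ⋈[h=d] T)) ∪ σ[u='s'](σ[u='r'](σ[u='r'](π[u](T))))) → 3

E1 and E2 produce the same multiset:
u
p
q
r

yes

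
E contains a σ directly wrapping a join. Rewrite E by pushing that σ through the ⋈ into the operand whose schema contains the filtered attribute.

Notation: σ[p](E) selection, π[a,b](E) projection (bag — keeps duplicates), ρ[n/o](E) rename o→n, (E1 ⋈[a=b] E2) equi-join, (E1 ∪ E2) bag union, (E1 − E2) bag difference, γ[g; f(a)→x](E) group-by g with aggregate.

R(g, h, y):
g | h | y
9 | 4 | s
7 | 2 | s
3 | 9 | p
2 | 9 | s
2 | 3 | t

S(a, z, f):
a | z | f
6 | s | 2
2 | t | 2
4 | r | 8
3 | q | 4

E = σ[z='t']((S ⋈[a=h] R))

σ filters on z, owned by the left side.
E' = (σ[z='t'](S) ⋈[a=h] R)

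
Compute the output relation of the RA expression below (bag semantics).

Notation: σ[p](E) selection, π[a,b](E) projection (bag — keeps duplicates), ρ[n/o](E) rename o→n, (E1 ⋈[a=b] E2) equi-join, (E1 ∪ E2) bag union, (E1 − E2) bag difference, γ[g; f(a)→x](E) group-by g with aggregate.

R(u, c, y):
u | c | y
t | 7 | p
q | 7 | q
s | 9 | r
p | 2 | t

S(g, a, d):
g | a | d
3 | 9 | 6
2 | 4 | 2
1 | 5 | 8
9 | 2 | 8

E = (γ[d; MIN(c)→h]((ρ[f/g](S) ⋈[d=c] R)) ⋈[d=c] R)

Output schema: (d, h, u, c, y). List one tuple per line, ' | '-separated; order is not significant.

Row counts bottom-up:
  S → 4
  ρ[f/g](S) → 4
  R → 4
  (ρ[f/g](S) ⋈[d=c] R) → 1
  γ[d; MIN(c)→h]((ρ[f/g](S) ⋈[d=c] R)) → 1
  R → 4
  (γ[d; MIN(c)→h]((ρ[f/g](S) ⋈[d=c] R)) ⋈[d=c] R) → 1

== RESULT ==
d | h | u | c | y
2 | 2 | p | 2 | t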